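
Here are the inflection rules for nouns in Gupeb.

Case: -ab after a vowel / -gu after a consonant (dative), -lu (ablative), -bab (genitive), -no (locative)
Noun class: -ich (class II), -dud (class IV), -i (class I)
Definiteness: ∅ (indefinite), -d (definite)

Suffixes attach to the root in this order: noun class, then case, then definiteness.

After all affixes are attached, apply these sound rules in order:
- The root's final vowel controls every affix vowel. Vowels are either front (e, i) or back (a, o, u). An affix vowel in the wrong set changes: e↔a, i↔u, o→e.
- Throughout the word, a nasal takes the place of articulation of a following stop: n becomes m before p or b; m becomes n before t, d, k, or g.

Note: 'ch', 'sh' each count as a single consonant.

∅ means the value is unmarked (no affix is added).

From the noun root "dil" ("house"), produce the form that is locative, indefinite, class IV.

dildidne

Attach noun class class IV -dud → dildud.
Attach case locative -no → dildudno.
definiteness = indefinite: zero marking, form stays dildudno.
Apply vowel harmony: dildudno → dildidne.
Nasal assimilation: no change.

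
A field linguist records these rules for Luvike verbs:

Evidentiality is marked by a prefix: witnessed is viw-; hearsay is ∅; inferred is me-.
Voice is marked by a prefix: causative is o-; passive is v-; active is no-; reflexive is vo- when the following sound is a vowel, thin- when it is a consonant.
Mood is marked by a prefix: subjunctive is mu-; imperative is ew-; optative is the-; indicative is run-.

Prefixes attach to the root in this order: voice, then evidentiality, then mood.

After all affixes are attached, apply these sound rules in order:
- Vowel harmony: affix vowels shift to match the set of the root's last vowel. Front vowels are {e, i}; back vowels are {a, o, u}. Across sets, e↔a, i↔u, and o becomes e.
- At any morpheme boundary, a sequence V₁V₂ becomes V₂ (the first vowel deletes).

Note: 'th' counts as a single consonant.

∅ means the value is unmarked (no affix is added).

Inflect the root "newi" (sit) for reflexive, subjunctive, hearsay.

mithinnewi

Attach voice reflexive thin- (before consonant 'n') → thinnewi.
evidentiality = hearsay: zero marking, form stays thinnewi.
Attach mood subjunctive mu- → muthinnewi.
Apply vowel harmony: muthinnewi → mithinnewi.
Vowel deletion: no change.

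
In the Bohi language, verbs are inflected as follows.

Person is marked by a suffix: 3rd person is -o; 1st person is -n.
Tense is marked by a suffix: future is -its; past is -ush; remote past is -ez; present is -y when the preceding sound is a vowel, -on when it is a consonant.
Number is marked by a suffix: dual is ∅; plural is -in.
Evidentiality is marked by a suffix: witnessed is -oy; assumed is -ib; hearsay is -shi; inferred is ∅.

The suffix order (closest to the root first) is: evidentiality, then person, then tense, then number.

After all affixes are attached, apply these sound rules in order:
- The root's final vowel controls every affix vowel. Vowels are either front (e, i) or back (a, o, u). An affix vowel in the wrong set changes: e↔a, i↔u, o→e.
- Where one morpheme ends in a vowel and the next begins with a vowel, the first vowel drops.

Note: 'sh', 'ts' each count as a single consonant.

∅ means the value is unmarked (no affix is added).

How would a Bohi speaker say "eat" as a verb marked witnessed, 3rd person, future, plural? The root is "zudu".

Attach evidentiality witnessed -oy → zuduoy.
Attach person 3rd person -o → zuduoyo.
Attach tense future -its → zuduoyoits.
Attach number plural -in → zuduoyoitsin.
Apply vowel harmony: zuduoyoitsin → zuduoyoutsun.
Apply vowel deletion: zuduoyoutsun → zudoyutsun.

zudoyutsun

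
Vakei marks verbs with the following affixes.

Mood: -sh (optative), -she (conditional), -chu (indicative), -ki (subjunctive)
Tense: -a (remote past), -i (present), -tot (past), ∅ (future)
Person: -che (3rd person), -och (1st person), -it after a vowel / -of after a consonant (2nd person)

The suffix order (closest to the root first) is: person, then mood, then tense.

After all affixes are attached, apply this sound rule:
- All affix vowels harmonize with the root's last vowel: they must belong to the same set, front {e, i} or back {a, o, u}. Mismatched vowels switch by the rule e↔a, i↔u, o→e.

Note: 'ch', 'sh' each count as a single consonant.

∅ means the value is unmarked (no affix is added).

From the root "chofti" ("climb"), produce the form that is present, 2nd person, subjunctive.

Attach person 2nd person -it (after vowel 'i') → choftiit.
Attach mood subjunctive -ki → choftiitki.
Attach tense present -i → choftiitkii.
Vowel harmony: no change.

choftiitkii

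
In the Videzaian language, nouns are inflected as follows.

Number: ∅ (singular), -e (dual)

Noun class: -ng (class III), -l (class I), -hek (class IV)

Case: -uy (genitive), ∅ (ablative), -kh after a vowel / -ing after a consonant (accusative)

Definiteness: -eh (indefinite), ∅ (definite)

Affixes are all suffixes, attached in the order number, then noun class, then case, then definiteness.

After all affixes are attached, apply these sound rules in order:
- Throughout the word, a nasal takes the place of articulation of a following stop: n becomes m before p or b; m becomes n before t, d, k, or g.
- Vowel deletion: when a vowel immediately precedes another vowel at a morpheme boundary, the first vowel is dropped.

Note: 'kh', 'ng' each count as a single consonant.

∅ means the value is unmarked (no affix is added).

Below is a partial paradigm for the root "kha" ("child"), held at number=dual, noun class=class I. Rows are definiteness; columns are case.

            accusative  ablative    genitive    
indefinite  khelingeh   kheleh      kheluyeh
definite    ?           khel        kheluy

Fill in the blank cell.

Attach number dual -e → khae.
Attach noun class class I -l → khael.
Attach case accusative -ing (after consonant 'l') → khaeling.
definiteness = definite: zero marking, form stays khaeling.
Nasal assimilation: no change.
Apply vowel deletion: khaeling → kheling.

kheling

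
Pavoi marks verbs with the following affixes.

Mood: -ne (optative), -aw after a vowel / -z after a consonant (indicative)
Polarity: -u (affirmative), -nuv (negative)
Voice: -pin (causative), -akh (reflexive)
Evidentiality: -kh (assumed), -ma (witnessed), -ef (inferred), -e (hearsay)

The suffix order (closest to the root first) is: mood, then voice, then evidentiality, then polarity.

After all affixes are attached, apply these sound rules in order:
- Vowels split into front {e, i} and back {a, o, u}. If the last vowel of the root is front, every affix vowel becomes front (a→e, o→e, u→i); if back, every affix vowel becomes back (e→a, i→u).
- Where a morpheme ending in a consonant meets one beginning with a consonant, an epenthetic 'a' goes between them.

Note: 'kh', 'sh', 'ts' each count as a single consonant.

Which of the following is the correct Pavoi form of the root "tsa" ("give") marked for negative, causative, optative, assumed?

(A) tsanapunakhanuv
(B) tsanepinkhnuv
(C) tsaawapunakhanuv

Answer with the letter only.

A

Attach mood optative -ne → tsane.
Attach voice causative -pin → tsanepin.
Attach evidentiality assumed -kh → tsanepinkh.
Attach polarity negative -nuv → tsanepinkhnuv.
Apply vowel harmony: tsanepinkhnuv → tsanapunkhnuv.
Apply epenthesis: tsanapunkhnuv → tsanapunakhanuv.
So the correct form is tsanapunakhanuv, option (A).
(B) tsanepinkhnuv is wrong: it fails to apply the sound rule(s).
(C) tsaawapunakhanuv is wrong: it uses indicative instead of optative for mood.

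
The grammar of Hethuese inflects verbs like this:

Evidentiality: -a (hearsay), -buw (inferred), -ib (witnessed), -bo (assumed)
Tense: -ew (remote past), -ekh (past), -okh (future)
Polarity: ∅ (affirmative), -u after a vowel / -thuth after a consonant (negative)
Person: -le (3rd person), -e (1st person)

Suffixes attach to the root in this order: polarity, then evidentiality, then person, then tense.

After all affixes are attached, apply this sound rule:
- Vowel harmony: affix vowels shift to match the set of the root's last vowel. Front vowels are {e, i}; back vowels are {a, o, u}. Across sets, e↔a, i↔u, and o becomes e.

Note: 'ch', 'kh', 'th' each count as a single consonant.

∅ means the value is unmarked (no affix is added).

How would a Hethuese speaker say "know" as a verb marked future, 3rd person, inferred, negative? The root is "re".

reibiwleekh

Attach polarity negative -u (after vowel 'e') → reu.
Attach evidentiality inferred -buw → reubuw.
Attach person 3rd person -le → reubuwle.
Attach tense future -okh → reubuwleokh.
Apply vowel harmony: reubuwleokh → reibiwleekh.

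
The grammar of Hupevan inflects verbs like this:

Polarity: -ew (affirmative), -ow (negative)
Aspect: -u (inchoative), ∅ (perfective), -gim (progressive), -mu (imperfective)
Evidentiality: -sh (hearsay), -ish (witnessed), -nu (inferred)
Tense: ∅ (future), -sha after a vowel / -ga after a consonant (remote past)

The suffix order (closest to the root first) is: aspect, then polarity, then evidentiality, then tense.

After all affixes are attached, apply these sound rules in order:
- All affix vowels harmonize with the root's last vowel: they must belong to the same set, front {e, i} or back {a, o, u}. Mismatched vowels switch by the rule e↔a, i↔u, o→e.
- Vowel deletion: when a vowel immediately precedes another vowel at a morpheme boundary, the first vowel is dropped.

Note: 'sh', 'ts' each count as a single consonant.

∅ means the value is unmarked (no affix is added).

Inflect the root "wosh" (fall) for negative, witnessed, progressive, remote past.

Attach aspect progressive -gim → woshgim.
Attach polarity negative -ow → woshgimow.
Attach evidentiality witnessed -ish → woshgimowish.
Attach tense remote past -ga (after consonant 'sh') → woshgimowishga.
Apply vowel harmony: woshgimowishga → woshgumowushga.
Vowel deletion: no change.

woshgumowushga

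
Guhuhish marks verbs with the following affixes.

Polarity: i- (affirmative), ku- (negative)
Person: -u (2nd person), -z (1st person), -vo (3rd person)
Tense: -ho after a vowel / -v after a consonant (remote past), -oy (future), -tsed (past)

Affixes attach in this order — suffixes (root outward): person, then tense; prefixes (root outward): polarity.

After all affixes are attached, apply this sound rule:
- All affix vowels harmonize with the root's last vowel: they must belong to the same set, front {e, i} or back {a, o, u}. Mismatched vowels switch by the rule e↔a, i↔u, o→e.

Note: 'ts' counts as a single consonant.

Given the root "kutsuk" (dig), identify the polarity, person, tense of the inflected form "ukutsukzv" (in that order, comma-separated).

Segment: i-kutsuk-z-v.
polarity: i- → affirmative.
person: -z → 1st person.
tense: -ho/v → remote past.

affirmative, 1st person, remote past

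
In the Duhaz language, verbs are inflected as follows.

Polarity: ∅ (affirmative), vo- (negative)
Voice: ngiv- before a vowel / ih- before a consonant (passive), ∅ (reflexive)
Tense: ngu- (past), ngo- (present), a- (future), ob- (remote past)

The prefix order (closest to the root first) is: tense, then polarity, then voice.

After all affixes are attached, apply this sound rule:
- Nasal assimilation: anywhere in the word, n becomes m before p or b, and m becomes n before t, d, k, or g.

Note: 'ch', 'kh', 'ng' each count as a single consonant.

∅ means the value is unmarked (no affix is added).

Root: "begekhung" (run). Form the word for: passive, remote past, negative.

ihvoobbegekhung

Attach tense remote past ob- → obbegekhung.
Attach polarity negative vo- → voobbegekhung.
Attach voice passive ih- (before consonant 'v') → ihvoobbegekhung.
Nasal assimilation: no change.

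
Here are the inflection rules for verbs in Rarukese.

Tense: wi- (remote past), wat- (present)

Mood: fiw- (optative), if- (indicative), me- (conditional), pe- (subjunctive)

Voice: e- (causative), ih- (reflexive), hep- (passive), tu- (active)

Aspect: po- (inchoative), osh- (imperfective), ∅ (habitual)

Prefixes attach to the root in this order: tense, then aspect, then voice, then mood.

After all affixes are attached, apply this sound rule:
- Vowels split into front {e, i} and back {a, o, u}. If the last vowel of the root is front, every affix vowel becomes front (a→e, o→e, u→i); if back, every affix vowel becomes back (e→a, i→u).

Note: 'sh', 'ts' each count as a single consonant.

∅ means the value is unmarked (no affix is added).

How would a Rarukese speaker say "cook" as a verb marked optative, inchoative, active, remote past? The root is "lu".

fuwtupowulu

Attach tense remote past wi- → wilu.
Attach aspect inchoative po- → powilu.
Attach voice active tu- → tupowilu.
Attach mood optative fiw- → fiwtupowilu.
Apply vowel harmony: fiwtupowilu → fuwtupowulu.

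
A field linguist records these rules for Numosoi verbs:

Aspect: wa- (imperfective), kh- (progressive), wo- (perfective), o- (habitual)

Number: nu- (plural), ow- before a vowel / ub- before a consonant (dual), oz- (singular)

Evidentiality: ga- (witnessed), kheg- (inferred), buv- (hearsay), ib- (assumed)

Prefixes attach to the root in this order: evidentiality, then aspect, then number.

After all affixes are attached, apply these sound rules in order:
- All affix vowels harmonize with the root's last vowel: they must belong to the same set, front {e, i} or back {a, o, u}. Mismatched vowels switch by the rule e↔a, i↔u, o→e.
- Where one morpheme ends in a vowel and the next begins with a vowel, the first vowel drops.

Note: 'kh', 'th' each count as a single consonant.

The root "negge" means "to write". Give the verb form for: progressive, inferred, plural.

nikhkhegnegge

Attach evidentiality inferred kheg- → khegnegge.
Attach aspect progressive kh- → khkhegnegge.
Attach number plural nu- → nukhkhegnegge.
Apply vowel harmony: nukhkhegnegge → nikhkhegnegge.
Vowel deletion: no change.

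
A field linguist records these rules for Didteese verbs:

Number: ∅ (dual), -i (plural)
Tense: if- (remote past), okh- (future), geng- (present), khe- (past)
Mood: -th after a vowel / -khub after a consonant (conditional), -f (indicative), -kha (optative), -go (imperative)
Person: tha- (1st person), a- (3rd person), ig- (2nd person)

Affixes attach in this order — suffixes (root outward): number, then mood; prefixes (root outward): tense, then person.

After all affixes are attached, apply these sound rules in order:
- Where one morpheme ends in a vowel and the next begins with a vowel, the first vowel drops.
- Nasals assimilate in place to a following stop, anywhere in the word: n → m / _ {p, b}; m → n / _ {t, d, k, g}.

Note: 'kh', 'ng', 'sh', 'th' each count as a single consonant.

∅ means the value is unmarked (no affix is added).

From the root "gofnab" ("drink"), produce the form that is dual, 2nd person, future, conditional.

number = dual: zero marking, form stays gofnab.
Attach tense future okh- → okhgofnab.
Attach person 2nd person ig- → igokhgofnab.
Attach mood conditional -khub (after consonant 'b') → igokhgofnabkhub.
Vowel deletion: no change.
Nasal assimilation: no change.

igokhgofnabkhub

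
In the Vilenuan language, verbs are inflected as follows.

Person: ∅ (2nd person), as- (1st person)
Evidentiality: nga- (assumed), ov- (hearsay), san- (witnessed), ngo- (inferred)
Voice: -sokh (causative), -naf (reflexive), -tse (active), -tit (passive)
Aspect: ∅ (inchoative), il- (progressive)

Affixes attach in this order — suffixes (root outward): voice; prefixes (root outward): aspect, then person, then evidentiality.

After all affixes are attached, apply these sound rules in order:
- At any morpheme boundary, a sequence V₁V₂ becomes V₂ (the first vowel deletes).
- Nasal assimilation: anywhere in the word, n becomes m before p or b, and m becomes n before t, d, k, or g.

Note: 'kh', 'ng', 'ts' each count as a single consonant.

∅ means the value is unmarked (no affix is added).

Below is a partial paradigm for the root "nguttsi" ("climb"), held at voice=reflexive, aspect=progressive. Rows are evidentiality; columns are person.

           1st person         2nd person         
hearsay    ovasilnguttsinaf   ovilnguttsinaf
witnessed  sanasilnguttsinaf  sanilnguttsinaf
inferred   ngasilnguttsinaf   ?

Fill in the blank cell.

Attach voice reflexive -naf → nguttsinaf.
Attach aspect progressive il- → ilnguttsinaf.
person = 2nd person: zero marking, form stays ilnguttsinaf.
Attach evidentiality inferred ngo- → ngoilnguttsinaf.
Apply vowel deletion: ngoilnguttsinaf → ngilnguttsinaf.
Nasal assimilation: no change.

ngilnguttsinaf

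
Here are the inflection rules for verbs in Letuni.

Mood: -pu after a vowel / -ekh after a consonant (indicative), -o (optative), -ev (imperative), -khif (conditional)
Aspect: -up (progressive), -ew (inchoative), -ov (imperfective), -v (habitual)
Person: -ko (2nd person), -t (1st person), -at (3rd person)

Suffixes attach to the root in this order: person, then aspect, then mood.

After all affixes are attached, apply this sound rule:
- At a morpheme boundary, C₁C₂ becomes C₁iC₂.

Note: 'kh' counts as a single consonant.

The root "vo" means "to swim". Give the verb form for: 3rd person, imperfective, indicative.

voatovekh

Attach person 3rd person -at → voat.
Attach aspect imperfective -ov → voatov.
Attach mood indicative -ekh (after consonant 'v') → voatovekh.
Epenthesis: no change.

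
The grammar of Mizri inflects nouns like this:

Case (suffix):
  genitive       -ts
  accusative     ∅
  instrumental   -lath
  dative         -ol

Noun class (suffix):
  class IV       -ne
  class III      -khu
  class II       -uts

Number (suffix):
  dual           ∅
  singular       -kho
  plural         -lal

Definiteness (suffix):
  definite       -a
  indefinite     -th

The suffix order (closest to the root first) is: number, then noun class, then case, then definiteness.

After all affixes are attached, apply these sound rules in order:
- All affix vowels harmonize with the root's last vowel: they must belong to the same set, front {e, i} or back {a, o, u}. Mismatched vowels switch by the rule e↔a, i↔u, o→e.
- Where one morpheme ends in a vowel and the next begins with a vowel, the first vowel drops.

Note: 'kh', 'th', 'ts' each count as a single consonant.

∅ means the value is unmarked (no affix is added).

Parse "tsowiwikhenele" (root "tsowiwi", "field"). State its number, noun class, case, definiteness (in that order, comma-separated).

Segment: tsowiwi-kho-ne-ol-a.
number: -kho → singular.
noun class: -ne → class IV.
case: -ol → dative.
definiteness: -a → definite.

singular, class IV, dative, definite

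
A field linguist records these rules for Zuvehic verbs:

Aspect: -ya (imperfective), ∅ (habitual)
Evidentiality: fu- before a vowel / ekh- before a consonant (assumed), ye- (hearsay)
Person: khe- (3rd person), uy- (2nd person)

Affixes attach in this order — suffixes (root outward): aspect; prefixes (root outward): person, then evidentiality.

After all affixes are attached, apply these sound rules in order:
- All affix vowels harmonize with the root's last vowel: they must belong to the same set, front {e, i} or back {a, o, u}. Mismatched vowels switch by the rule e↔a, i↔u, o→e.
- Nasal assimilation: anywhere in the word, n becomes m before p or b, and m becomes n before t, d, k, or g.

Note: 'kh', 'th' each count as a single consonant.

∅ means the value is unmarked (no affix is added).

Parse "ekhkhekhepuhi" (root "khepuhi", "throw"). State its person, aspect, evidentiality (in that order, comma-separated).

Segment: ekh-khe-khepuhi.
person: khe- → 3rd person.
aspect: ∅ → habitual.
evidentiality: fu/ekh- → assumed.

3rd person, habitual, assumed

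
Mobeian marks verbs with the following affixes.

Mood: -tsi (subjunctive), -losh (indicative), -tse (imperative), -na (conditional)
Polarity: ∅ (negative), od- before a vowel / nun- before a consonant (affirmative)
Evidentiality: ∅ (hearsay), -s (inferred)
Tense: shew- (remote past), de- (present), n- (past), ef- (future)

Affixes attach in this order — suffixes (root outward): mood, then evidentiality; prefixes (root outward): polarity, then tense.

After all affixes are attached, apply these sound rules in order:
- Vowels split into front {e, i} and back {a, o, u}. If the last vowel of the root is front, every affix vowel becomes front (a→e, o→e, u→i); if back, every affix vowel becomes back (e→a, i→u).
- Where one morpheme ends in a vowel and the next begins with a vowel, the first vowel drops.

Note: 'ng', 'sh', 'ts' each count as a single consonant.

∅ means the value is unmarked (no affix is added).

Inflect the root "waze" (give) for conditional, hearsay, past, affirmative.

nninwazene

Attach polarity affirmative nun- (before consonant 'w') → nunwaze.
Attach tense past n- → nnunwaze.
Attach mood conditional -na → nnunwazena.
evidentiality = hearsay: zero marking, form stays nnunwazena.
Apply vowel harmony: nnunwazena → nninwazene.
Vowel deletion: no change.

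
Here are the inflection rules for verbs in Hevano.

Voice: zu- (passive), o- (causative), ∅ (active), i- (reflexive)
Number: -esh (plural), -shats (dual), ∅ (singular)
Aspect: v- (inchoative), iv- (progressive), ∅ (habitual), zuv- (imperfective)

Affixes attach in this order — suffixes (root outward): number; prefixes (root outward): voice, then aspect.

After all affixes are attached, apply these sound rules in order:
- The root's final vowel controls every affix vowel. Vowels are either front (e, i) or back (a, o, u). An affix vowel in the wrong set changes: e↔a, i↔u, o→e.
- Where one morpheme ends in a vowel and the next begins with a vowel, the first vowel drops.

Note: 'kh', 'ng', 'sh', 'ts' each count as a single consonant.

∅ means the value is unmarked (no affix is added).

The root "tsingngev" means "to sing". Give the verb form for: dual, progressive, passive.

Attach voice passive zu- → zutsingngev.
Attach aspect progressive iv- → ivzutsingngev.
Attach number dual -shats → ivzutsingngevshats.
Apply vowel harmony: ivzutsingngevshats → ivzitsingngevshets.
Vowel deletion: no change.

ivzitsingngevshets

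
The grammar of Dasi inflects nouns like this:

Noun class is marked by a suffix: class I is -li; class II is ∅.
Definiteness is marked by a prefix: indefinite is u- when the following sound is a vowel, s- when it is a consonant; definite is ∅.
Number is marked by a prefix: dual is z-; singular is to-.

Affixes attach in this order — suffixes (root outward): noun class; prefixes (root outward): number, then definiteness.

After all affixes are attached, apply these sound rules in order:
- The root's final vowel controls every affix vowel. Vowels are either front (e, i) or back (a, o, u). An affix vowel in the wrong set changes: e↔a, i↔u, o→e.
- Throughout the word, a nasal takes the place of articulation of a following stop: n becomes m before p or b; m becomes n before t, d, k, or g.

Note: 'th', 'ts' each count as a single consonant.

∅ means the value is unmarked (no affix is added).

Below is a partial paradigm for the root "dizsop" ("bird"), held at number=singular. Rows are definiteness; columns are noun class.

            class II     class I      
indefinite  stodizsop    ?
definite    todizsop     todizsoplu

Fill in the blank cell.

stodizsoplu

Attach number singular to- → todizsop.
Attach noun class class I -li → todizsopli.
Attach definiteness indefinite s- (before consonant 't') → stodizsopli.
Apply vowel harmony: stodizsopli → stodizsoplu.
Nasal assimilation: no change.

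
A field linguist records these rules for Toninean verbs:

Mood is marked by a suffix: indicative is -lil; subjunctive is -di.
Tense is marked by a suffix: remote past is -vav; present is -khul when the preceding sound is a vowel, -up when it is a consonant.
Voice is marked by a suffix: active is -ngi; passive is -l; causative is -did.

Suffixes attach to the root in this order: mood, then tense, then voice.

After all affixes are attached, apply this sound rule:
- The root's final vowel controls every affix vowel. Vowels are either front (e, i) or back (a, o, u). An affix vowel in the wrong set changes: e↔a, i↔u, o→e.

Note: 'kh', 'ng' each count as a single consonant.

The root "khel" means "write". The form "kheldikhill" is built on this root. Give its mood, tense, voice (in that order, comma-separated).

subjunctive, present, passive

Segment: khel-di-khul-l.
mood: -di → subjunctive.
tense: -khul/up → present.
voice: -l → passive.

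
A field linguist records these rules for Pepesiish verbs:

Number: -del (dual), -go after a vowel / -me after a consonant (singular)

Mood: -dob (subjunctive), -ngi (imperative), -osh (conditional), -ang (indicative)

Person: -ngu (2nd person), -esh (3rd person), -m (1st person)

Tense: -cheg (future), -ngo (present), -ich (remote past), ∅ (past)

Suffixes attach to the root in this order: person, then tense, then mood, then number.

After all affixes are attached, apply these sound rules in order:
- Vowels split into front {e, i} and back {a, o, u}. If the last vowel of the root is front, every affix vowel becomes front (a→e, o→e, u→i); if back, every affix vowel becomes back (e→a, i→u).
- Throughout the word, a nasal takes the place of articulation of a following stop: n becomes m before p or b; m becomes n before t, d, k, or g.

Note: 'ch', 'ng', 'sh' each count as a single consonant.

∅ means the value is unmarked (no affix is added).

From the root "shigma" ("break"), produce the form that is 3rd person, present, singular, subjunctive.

shigmaashngodobma

Attach person 3rd person -esh → shigmaesh.
Attach tense present -ngo → shigmaeshngo.
Attach mood subjunctive -dob → shigmaeshngodob.
Attach number singular -me (after consonant 'b') → shigmaeshngodobme.
Apply vowel harmony: shigmaeshngodobme → shigmaashngodobma.
Nasal assimilation: no change.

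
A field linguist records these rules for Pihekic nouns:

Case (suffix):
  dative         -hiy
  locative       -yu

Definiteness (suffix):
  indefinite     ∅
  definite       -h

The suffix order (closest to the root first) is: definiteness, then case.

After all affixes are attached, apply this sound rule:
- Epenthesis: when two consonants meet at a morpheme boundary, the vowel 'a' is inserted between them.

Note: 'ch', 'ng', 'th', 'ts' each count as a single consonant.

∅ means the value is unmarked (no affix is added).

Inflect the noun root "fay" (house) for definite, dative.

fayahahiy

Attach definiteness definite -h → fayh.
Attach case dative -hiy → fayhhiy.
Apply epenthesis: fayhhiy → fayahahiy.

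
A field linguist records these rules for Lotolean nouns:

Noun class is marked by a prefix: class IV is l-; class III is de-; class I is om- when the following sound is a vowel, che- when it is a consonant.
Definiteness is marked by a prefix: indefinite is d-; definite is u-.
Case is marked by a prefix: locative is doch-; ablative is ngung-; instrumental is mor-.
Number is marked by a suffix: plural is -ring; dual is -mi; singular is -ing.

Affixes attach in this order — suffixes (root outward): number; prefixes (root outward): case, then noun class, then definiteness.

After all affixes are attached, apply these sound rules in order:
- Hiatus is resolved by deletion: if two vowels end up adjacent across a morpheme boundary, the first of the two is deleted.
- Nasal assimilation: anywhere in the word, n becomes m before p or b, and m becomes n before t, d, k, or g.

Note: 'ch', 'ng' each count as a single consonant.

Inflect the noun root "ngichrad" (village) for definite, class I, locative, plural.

Attach case locative doch- → dochngichrad.
Attach number plural -ring → dochngichradring.
Attach noun class class I che- (before consonant 'd') → chedochngichradring.
Attach definiteness definite u- → uchedochngichradring.
Vowel deletion: no change.
Nasal assimilation: no change.

uchedochngichradring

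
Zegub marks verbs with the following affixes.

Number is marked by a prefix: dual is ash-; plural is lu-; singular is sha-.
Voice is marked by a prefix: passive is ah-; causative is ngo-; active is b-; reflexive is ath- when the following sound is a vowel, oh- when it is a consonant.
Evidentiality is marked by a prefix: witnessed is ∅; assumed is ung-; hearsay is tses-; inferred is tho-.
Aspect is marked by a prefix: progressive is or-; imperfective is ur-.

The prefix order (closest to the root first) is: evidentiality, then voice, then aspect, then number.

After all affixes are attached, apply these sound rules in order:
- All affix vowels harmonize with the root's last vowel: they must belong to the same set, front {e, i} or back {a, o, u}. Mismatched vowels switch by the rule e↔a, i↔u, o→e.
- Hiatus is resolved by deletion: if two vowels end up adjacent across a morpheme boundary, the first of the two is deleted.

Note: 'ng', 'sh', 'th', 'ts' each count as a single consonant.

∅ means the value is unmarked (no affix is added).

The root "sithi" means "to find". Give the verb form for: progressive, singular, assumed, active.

Attach evidentiality assumed ung- → ungsithi.
Attach voice active b- → bungsithi.
Attach aspect progressive or- → orbungsithi.
Attach number singular sha- → shaorbungsithi.
Apply vowel harmony: shaorbungsithi → sheerbingsithi.
Apply vowel deletion: sheerbingsithi → sherbingsithi.

sherbingsithi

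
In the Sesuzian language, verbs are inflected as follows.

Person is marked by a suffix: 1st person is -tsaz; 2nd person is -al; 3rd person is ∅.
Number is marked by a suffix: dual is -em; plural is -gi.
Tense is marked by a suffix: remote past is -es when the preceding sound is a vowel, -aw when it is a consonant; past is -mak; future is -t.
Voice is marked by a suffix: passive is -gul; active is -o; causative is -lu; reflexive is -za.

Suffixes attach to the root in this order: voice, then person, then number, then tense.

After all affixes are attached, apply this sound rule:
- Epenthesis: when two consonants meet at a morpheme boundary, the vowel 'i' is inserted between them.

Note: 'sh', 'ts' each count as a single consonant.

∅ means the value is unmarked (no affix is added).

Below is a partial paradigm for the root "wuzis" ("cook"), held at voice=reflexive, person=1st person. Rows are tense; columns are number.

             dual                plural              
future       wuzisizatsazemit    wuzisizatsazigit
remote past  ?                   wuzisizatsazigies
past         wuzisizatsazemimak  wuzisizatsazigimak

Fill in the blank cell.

wuzisizatsazemaw

Attach voice reflexive -za → wuzisza.
Attach person 1st person -tsaz → wuziszatsaz.
Attach number dual -em → wuziszatsazem.
Attach tense remote past -aw (after consonant 'm') → wuziszatsazemaw.
Apply epenthesis: wuziszatsazemaw → wuzisizatsazemaw.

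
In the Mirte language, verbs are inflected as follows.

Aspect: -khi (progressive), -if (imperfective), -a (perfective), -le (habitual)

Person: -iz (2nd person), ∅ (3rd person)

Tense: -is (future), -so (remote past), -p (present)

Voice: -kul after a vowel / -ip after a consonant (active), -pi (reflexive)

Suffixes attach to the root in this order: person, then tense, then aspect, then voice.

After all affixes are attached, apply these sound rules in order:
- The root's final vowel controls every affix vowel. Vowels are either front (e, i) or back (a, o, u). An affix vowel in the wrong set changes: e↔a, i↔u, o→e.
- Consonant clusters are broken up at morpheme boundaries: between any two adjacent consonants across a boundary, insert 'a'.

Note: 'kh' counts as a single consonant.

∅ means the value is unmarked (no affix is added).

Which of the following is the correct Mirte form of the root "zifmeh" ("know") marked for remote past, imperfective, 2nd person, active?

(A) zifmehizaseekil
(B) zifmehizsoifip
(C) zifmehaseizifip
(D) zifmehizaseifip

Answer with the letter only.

D

Attach person 2nd person -iz → zifmehiz.
Attach tense remote past -so → zifmehizso.
Attach aspect imperfective -if → zifmehizsoif.
Attach voice active -ip (after consonant 'f') → zifmehizsoifip.
Apply vowel harmony: zifmehizsoifip → zifmehizseifip.
Apply epenthesis: zifmehizseifip → zifmehizaseifip.
So the correct form is zifmehizaseifip, option (D).
(A) zifmehizaseekil is wrong: it uses perfective instead of imperfective for aspect.
(B) zifmehizsoifip is wrong: it fails to apply the sound rule(s).
(C) zifmehaseizifip is wrong: it has the affixes in the wrong order.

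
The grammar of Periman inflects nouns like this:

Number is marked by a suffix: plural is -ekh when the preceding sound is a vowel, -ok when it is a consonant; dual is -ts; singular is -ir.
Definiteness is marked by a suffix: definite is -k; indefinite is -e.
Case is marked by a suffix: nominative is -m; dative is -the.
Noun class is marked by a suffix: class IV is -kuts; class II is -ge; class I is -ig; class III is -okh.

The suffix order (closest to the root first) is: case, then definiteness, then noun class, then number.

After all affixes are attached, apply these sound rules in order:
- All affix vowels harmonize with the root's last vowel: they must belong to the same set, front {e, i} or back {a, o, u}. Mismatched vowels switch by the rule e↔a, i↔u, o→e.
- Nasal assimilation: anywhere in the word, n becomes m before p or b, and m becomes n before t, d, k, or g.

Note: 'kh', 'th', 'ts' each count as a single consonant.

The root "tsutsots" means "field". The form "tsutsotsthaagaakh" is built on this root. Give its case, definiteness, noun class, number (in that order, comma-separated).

Segment: tsutsots-the-e-ge-ekh.
case: -the → dative.
definiteness: -e → indefinite.
noun class: -ge → class II.
number: -ekh/ok → plural.

dative, indefinite, class II, plural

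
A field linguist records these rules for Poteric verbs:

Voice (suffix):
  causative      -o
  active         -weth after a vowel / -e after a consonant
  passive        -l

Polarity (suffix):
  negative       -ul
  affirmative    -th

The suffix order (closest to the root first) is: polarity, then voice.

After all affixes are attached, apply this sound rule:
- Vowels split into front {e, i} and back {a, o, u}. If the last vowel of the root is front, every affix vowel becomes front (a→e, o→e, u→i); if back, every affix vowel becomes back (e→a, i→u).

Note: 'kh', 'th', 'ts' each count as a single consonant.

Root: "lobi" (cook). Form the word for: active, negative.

Attach polarity negative -ul → lobiul.
Attach voice active -e (after consonant 'l') → lobiule.
Apply vowel harmony: lobiule → lobiile.

lobiile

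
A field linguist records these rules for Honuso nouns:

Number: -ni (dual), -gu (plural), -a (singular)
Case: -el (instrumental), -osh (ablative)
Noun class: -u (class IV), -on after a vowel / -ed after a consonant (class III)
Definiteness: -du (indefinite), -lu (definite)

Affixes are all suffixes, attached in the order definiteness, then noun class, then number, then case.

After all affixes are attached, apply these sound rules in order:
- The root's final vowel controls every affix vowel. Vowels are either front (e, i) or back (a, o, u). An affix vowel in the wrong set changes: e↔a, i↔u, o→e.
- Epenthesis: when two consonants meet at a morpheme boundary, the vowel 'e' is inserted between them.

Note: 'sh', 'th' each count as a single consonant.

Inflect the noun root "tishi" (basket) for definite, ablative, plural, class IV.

Attach definiteness definite -lu → tishilu.
Attach noun class class IV -u → tishiluu.
Attach number plural -gu → tishiluugu.
Attach case ablative -osh → tishiluuguosh.
Apply vowel harmony: tishiluuguosh → tishiliigiesh.
Epenthesis: no change.

tishiliigiesh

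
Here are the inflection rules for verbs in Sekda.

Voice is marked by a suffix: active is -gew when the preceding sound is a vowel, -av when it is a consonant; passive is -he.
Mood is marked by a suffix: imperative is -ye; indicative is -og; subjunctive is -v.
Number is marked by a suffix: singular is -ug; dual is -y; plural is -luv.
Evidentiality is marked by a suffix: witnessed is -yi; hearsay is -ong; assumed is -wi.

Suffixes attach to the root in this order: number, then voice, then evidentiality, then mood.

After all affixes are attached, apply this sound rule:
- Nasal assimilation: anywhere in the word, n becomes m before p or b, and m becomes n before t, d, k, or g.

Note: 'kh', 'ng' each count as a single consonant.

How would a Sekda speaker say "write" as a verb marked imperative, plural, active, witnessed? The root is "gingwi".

Attach number plural -luv → gingwiluv.
Attach voice active -av (after consonant 'v') → gingwiluvav.
Attach evidentiality witnessed -yi → gingwiluvavyi.
Attach mood imperative -ye → gingwiluvavyiye.
Nasal assimilation: no change.

gingwiluvavyiye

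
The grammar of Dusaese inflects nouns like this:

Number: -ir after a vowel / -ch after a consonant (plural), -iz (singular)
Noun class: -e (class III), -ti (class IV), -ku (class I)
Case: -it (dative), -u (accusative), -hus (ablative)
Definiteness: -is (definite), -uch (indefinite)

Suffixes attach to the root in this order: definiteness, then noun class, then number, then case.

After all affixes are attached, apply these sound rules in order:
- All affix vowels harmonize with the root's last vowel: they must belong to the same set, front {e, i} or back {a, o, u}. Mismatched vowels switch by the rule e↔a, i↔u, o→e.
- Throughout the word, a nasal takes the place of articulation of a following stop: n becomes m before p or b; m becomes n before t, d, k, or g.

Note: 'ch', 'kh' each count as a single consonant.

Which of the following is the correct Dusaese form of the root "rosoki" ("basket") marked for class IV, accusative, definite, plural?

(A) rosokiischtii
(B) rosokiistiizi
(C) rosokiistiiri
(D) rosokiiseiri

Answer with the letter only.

Attach definiteness definite -is → rosokiis.
Attach noun class class IV -ti → rosokiisti.
Attach number plural -ir (after vowel 'i') → rosokiistiir.
Attach case accusative -u → rosokiistiiru.
Apply vowel harmony: rosokiistiiru → rosokiistiiri.
Nasal assimilation: no change.
So the correct form is rosokiistiiri, option (C).
(B) rosokiistiizi is wrong: it uses singular instead of plural for number.
(D) rosokiiseiri is wrong: it uses class III instead of class IV for noun class.
(A) rosokiischtii is wrong: it has the affixes in the wrong order.

C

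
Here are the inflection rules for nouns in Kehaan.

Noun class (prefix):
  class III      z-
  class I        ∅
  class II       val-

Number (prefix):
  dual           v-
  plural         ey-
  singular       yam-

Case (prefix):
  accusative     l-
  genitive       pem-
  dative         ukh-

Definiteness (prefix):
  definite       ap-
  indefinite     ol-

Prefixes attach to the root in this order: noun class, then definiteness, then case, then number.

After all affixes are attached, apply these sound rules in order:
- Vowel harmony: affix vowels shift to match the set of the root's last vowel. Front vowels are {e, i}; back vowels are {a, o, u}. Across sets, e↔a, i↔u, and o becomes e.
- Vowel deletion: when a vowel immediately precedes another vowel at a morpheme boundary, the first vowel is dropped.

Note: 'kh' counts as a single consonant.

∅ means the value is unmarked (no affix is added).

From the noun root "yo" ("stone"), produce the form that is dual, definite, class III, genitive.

vpamapzyo

Attach noun class class III z- → zyo.
Attach definiteness definite ap- → apzyo.
Attach case genitive pem- → pemapzyo.
Attach number dual v- → vpemapzyo.
Apply vowel harmony: vpemapzyo → vpamapzyo.
Vowel deletion: no change.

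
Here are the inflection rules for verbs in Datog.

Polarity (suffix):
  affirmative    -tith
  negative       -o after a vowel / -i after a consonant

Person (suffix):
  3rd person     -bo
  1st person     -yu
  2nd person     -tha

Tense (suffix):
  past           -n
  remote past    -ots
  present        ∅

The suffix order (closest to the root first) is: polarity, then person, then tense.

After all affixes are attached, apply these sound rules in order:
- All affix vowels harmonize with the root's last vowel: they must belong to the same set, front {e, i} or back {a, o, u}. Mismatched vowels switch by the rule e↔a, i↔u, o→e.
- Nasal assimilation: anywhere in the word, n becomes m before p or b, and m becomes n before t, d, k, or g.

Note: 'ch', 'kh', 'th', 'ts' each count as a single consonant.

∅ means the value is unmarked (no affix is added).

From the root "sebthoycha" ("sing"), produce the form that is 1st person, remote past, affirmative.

sebthoychatuthyuots

Attach polarity affirmative -tith → sebthoychatith.
Attach person 1st person -yu → sebthoychatithyu.
Attach tense remote past -ots → sebthoychatithyuots.
Apply vowel harmony: sebthoychatithyuots → sebthoychatuthyuots.
Nasal assimilation: no change.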